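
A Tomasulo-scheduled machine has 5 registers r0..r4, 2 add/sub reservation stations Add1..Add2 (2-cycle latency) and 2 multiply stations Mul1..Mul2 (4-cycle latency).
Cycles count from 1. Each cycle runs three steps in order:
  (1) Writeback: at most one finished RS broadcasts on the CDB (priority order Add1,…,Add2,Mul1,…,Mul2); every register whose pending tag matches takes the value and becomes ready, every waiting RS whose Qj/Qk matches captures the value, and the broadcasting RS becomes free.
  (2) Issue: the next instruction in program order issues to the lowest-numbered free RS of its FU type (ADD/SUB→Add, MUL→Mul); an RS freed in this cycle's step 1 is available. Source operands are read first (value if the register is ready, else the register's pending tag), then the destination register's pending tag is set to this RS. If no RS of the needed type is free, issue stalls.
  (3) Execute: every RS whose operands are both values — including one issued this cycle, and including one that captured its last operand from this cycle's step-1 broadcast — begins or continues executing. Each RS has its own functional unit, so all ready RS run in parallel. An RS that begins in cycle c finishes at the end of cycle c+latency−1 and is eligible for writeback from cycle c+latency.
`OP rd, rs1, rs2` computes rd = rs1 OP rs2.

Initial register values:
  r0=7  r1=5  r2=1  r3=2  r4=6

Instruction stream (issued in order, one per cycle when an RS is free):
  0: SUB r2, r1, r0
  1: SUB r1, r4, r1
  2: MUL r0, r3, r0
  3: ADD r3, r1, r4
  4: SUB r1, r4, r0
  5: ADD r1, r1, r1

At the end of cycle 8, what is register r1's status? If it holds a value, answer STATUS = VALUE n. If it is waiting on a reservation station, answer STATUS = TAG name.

STATUS = TAG Add1

  c1: issue SUB r2<-Add1  regs: r0:7,r1:5,r2:Add1,r3:2,r4:6
  c2: issue SUB r1<-Add2  regs: r0:7,r1:Add2,r2:Add1,r3:2,r4:6
  c3: CDB Add1=-2; issue MUL r0<-Mul1  regs: r0:Mul1,r1:Add2,r2:-2,r3:2,r4:6
  c4: CDB Add2=1; issue ADD r3<-Add1  regs: r0:Mul1,r1:1,r2:-2,r3:Add1,r4:6
  c5: issue SUB r1<-Add2  regs: r0:Mul1,r1:Add2,r2:-2,r3:Add1,r4:6
  c6: CDB Add1=7; issue ADD r1<-Add1  regs: r0:Mul1,r1:Add1,r2:-2,r3:7,r4:6
  c7: CDB Mul1=14  regs: r0:14,r1:Add1,r2:-2,r3:7,r4:6
  c8: -  regs: r0:14,r1:Add1,r2:-2,r3:7,r4:6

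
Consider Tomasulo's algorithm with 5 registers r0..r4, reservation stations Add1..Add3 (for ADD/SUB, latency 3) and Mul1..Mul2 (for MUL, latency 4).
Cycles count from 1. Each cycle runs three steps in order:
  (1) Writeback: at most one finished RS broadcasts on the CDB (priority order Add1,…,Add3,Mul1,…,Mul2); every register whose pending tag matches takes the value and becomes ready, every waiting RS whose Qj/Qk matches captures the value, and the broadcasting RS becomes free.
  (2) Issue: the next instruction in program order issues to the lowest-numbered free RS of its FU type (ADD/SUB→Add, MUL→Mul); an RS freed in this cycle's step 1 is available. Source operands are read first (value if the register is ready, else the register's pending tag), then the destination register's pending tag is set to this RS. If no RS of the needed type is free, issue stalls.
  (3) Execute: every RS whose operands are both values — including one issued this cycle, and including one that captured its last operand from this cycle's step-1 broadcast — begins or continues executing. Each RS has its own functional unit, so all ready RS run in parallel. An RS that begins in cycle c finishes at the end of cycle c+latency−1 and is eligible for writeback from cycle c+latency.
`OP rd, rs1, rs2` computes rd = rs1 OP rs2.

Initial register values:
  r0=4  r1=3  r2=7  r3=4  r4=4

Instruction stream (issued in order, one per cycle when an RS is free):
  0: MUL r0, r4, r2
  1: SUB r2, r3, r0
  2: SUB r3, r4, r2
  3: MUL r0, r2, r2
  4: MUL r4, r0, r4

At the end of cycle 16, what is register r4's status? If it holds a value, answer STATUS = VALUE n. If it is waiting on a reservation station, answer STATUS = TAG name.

STATUS = VALUE 2304

  c1: issue MUL r0<-Mul1  regs: r0:Mul1,r1:3,r2:7,r3:4,r4:4
  c2: issue SUB r2<-Add1  regs: r0:Mul1,r1:3,r2:Add1,r3:4,r4:4
  c3: issue SUB r3<-Add2  regs: r0:Mul1,r1:3,r2:Add1,r3:Add2,r4:4
  c4: issue MUL r0<-Mul2  regs: r0:Mul2,r1:3,r2:Add1,r3:Add2,r4:4
  c5: CDB Mul1=28; issue MUL r4<-Mul1  regs: r0:Mul2,r1:3,r2:Add1,r3:Add2,r4:Mul1
  c6: -  regs: r0:Mul2,r1:3,r2:Add1,r3:Add2,r4:Mul1
  c7: -  regs: r0:Mul2,r1:3,r2:Add1,r3:Add2,r4:Mul1
  c8: CDB Add1=-24  regs: r0:Mul2,r1:3,r2:-24,r3:Add2,r4:Mul1
  c9: -  regs: r0:Mul2,r1:3,r2:-24,r3:Add2,r4:Mul1
  c10: -  regs: r0:Mul2,r1:3,r2:-24,r3:Add2,r4:Mul1
  c11: CDB Add2=28  regs: r0:Mul2,r1:3,r2:-24,r3:28,r4:Mul1
  c12: CDB Mul2=576  regs: r0:576,r1:3,r2:-24,r3:28,r4:Mul1
  c13: -  regs: r0:576,r1:3,r2:-24,r3:28,r4:Mul1
  c14: -  regs: r0:576,r1:3,r2:-24,r3:28,r4:Mul1
  c15: -  regs: r0:576,r1:3,r2:-24,r3:28,r4:Mul1
  c16: CDB Mul1=2304  regs: r0:576,r1:3,r2:-24,r3:28,r4:2304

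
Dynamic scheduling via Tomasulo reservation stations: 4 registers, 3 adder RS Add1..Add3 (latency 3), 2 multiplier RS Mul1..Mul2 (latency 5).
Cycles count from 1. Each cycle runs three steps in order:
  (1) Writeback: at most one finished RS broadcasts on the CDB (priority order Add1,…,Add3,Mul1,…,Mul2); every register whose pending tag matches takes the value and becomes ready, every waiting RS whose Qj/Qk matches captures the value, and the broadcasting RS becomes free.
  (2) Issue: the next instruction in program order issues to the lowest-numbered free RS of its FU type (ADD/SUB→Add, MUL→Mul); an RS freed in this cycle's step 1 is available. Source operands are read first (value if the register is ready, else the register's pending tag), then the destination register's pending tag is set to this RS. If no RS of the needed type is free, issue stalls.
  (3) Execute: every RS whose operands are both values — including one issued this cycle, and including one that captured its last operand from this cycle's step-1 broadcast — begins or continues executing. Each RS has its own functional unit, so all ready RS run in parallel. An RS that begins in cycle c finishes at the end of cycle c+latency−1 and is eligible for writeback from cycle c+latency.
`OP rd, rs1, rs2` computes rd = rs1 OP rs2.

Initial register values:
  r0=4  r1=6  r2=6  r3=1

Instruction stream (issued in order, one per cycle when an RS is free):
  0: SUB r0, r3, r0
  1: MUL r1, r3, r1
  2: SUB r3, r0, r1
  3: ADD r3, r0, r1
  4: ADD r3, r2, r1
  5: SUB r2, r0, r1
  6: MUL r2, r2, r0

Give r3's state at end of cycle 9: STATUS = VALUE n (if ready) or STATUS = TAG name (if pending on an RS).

cycle 1: issue SUB r0<-Add1 // r0:Add1,r1:6,r2:6,r3:1
cycle 2: issue MUL r1<-Mul1 // r0:Add1,r1:Mul1,r2:6,r3:1
cycle 3: issue SUB r3<-Add2 // r0:Add1,r1:Mul1,r2:6,r3:Add2
cycle 4: CDB Add1=-3; issue ADD r3<-Add1 // r0:-3,r1:Mul1,r2:6,r3:Add1
cycle 5: issue ADD r3<-Add3 // r0:-3,r1:Mul1,r2:6,r3:Add3
cycle 6: stall // r0:-3,r1:Mul1,r2:6,r3:Add3
cycle 7: CDB Mul1=6; stall // r0:-3,r1:6,r2:6,r3:Add3
cycle 8: stall // r0:-3,r1:6,r2:6,r3:Add3
cycle 9: stall // r0:-3,r1:6,r2:6,r3:Add3

STATUS = TAG Add3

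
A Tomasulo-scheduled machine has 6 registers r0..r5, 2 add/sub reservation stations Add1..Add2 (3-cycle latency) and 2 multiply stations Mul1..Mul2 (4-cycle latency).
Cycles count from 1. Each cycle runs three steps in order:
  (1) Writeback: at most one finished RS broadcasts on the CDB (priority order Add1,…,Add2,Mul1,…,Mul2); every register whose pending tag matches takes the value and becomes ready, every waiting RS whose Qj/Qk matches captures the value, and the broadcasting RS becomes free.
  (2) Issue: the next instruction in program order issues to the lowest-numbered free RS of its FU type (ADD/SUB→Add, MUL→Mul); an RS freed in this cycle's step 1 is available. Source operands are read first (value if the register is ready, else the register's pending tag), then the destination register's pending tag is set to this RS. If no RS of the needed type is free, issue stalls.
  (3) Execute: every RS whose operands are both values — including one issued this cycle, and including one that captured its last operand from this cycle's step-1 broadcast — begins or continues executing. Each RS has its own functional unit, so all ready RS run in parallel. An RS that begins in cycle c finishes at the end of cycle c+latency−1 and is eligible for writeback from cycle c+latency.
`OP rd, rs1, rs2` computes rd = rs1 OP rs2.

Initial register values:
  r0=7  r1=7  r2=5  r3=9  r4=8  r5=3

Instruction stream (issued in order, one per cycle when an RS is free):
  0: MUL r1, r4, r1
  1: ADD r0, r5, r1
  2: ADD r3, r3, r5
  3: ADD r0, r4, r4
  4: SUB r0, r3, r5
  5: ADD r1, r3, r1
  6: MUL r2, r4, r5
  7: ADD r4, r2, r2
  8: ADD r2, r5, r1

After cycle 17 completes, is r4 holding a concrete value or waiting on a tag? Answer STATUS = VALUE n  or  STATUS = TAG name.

STATUS = VALUE 48

c1: issue MUL r1<-Mul1 | r0:7,r1:Mul1,r2:5,r3:9,r4:8,r5:3
c2: issue ADD r0<-Add1 | r0:Add1,r1:Mul1,r2:5,r3:9,r4:8,r5:3
c3: issue ADD r3<-Add2 | r0:Add1,r1:Mul1,r2:5,r3:Add2,r4:8,r5:3
c4: stall | r0:Add1,r1:Mul1,r2:5,r3:Add2,r4:8,r5:3
c5: CDB Mul1=56; stall | r0:Add1,r1:56,r2:5,r3:Add2,r4:8,r5:3
c6: CDB Add2=12; issue ADD r0<-Add2 | r0:Add2,r1:56,r2:5,r3:12,r4:8,r5:3
c7: stall | r0:Add2,r1:56,r2:5,r3:12,r4:8,r5:3
c8: CDB Add1=59; issue SUB r0<-Add1 | r0:Add1,r1:56,r2:5,r3:12,r4:8,r5:3
c9: CDB Add2=16; issue ADD r1<-Add2 | r0:Add1,r1:Add2,r2:5,r3:12,r4:8,r5:3
c10: issue MUL r2<-Mul1 | r0:Add1,r1:Add2,r2:Mul1,r3:12,r4:8,r5:3
c11: CDB Add1=9; issue ADD r4<-Add1 | r0:9,r1:Add2,r2:Mul1,r3:12,r4:Add1,r5:3
c12: CDB Add2=68; issue ADD r2<-Add2 | r0:9,r1:68,r2:Add2,r3:12,r4:Add1,r5:3
c13: - | r0:9,r1:68,r2:Add2,r3:12,r4:Add1,r5:3
c14: CDB Mul1=24 | r0:9,r1:68,r2:Add2,r3:12,r4:Add1,r5:3
c15: CDB Add2=71 | r0:9,r1:68,r2:71,r3:12,r4:Add1,r5:3
c16: - | r0:9,r1:68,r2:71,r3:12,r4:Add1,r5:3
c17: CDB Add1=48 | r0:9,r1:68,r2:71,r3:12,r4:48,r5:3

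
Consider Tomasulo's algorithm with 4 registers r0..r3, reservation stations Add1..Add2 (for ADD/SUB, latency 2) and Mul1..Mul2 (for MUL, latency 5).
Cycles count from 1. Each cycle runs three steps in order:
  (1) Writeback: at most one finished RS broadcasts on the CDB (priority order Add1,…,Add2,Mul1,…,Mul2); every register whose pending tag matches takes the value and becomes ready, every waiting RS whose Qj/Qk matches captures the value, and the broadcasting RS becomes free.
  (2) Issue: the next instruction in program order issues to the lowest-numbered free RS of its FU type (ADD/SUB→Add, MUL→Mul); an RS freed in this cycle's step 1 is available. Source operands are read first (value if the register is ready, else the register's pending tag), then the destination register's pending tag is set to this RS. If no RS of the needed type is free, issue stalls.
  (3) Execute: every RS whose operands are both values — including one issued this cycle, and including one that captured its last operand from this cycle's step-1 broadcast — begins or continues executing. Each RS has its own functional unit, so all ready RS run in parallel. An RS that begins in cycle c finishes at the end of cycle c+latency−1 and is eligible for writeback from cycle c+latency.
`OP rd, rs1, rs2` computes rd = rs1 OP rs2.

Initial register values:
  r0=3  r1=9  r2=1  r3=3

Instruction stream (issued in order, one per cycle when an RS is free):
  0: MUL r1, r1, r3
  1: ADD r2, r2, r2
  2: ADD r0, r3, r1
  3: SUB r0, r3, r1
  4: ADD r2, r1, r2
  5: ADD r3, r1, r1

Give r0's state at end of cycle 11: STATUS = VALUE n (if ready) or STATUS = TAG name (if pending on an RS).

cycle 1: issue MUL r1<-Mul1 // r0:3,r1:Mul1,r2:1,r3:3
cycle 2: issue ADD r2<-Add1 // r0:3,r1:Mul1,r2:Add1,r3:3
cycle 3: issue ADD r0<-Add2 // r0:Add2,r1:Mul1,r2:Add1,r3:3
cycle 4: CDB Add1=2; issue SUB r0<-Add1 // r0:Add1,r1:Mul1,r2:2,r3:3
cycle 5: stall // r0:Add1,r1:Mul1,r2:2,r3:3
cycle 6: CDB Mul1=27; stall // r0:Add1,r1:27,r2:2,r3:3
cycle 7: stall // r0:Add1,r1:27,r2:2,r3:3
cycle 8: CDB Add1=-24; issue ADD r2<-Add1 // r0:-24,r1:27,r2:Add1,r3:3
cycle 9: CDB Add2=30; issue ADD r3<-Add2 // r0:-24,r1:27,r2:Add1,r3:Add2
cycle 10: CDB Add1=29 // r0:-24,r1:27,r2:29,r3:Add2
cycle 11: CDB Add2=54 // r0:-24,r1:27,r2:29,r3:54

STATUS = VALUE -24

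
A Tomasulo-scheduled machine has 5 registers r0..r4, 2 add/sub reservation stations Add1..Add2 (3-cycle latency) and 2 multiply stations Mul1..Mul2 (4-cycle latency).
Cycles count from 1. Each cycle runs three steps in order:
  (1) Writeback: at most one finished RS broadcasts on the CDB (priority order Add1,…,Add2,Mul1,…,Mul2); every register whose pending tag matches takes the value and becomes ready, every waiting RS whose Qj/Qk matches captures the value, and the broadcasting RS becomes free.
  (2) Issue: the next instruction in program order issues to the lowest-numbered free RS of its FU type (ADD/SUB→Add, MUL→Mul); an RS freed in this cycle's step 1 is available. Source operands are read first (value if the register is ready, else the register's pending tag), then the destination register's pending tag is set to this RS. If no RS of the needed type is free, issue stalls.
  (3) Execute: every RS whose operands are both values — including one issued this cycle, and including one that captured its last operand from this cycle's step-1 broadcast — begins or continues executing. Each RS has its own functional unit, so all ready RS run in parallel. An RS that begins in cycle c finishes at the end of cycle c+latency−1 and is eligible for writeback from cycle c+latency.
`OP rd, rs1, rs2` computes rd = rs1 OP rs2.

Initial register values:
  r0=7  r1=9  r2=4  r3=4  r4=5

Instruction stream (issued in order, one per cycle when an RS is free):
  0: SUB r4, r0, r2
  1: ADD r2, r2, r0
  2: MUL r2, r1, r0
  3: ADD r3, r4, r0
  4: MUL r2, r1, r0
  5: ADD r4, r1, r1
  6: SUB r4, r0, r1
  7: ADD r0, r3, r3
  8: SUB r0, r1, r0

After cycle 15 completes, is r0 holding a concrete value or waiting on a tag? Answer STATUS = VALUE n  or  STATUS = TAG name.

STATUS = VALUE -11

cycle 1: issue SUB r4<-Add1 // r0:7,r1:9,r2:4,r3:4,r4:Add1
cycle 2: issue ADD r2<-Add2 // r0:7,r1:9,r2:Add2,r3:4,r4:Add1
cycle 3: issue MUL r2<-Mul1 // r0:7,r1:9,r2:Mul1,r3:4,r4:Add1
cycle 4: CDB Add1=3; issue ADD r3<-Add1 // r0:7,r1:9,r2:Mul1,r3:Add1,r4:3
cycle 5: CDB Add2=11; issue MUL r2<-Mul2 // r0:7,r1:9,r2:Mul2,r3:Add1,r4:3
cycle 6: issue ADD r4<-Add2 // r0:7,r1:9,r2:Mul2,r3:Add1,r4:Add2
cycle 7: CDB Add1=10; issue SUB r4<-Add1 // r0:7,r1:9,r2:Mul2,r3:10,r4:Add1
cycle 8: CDB Mul1=63; stall // r0:7,r1:9,r2:Mul2,r3:10,r4:Add1
cycle 9: CDB Add2=18; issue ADD r0<-Add2 // r0:Add2,r1:9,r2:Mul2,r3:10,r4:Add1
cycle 10: CDB Add1=-2; issue SUB r0<-Add1 // r0:Add1,r1:9,r2:Mul2,r3:10,r4:-2
cycle 11: CDB Mul2=63 // r0:Add1,r1:9,r2:63,r3:10,r4:-2
cycle 12: CDB Add2=20 // r0:Add1,r1:9,r2:63,r3:10,r4:-2
cycle 13: - // r0:Add1,r1:9,r2:63,r3:10,r4:-2
cycle 14: - // r0:Add1,r1:9,r2:63,r3:10,r4:-2
cycle 15: CDB Add1=-11 // r0:-11,r1:9,r2:63,r3:10,r4:-2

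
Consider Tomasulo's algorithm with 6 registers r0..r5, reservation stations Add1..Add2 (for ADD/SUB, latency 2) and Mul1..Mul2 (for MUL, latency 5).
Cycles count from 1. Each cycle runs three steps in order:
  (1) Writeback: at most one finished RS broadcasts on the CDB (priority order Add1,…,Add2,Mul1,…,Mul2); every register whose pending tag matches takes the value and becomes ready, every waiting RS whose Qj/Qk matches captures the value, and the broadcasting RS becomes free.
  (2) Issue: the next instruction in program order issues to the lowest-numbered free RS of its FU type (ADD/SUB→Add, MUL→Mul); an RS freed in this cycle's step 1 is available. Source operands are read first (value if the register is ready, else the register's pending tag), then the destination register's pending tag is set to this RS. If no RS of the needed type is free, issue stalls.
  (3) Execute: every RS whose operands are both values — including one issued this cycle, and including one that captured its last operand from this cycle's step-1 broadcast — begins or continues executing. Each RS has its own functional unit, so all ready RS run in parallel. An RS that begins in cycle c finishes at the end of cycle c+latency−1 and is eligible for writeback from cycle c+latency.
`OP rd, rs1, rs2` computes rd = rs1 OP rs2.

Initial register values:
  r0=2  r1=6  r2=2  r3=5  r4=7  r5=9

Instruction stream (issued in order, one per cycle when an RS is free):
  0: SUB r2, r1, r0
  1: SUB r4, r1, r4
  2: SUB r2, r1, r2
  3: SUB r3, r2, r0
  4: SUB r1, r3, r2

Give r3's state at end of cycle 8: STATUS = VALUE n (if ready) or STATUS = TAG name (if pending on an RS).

c1: issue SUB r2<-Add1 | r0:2,r1:6,r2:Add1,r3:5,r4:7,r5:9
c2: issue SUB r4<-Add2 | r0:2,r1:6,r2:Add1,r3:5,r4:Add2,r5:9
c3: CDB Add1=4; issue SUB r2<-Add1 | r0:2,r1:6,r2:Add1,r3:5,r4:Add2,r5:9
c4: CDB Add2=-1; issue SUB r3<-Add2 | r0:2,r1:6,r2:Add1,r3:Add2,r4:-1,r5:9
c5: CDB Add1=2; issue SUB r1<-Add1 | r0:2,r1:Add1,r2:2,r3:Add2,r4:-1,r5:9
c6: - | r0:2,r1:Add1,r2:2,r3:Add2,r4:-1,r5:9
c7: CDB Add2=0 | r0:2,r1:Add1,r2:2,r3:0,r4:-1,r5:9
c8: - | r0:2,r1:Add1,r2:2,r3:0,r4:-1,r5:9

STATUS = VALUE 0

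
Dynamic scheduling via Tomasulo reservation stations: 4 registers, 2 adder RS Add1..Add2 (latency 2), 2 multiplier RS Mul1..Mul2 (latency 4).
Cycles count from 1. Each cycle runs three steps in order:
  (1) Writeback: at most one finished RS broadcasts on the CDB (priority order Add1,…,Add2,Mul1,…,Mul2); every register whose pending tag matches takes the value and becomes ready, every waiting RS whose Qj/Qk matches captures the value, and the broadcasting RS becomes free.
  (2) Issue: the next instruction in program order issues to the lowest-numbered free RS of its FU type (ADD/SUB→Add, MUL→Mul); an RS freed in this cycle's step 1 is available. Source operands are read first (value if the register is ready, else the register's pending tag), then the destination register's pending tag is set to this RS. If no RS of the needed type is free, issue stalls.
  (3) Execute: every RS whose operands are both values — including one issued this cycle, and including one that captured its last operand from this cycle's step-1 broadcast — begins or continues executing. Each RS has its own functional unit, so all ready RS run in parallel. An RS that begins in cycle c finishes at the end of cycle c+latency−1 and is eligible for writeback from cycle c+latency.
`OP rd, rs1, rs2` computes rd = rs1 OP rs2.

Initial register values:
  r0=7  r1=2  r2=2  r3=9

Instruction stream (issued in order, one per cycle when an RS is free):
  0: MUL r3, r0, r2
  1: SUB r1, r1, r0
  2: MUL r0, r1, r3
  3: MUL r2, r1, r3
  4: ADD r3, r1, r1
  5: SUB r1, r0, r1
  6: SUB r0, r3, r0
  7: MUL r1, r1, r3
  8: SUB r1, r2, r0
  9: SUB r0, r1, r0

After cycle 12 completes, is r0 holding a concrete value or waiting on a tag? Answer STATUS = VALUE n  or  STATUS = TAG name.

  c1: issue MUL r3<-Mul1  regs: r0:7,r1:2,r2:2,r3:Mul1
  c2: issue SUB r1<-Add1  regs: r0:7,r1:Add1,r2:2,r3:Mul1
  c3: issue MUL r0<-Mul2  regs: r0:Mul2,r1:Add1,r2:2,r3:Mul1
  c4: CDB Add1=-5; stall  regs: r0:Mul2,r1:-5,r2:2,r3:Mul1
  c5: CDB Mul1=14; issue MUL r2<-Mul1  regs: r0:Mul2,r1:-5,r2:Mul1,r3:14
  c6: issue ADD r3<-Add1  regs: r0:Mul2,r1:-5,r2:Mul1,r3:Add1
  c7: issue SUB r1<-Add2  regs: r0:Mul2,r1:Add2,r2:Mul1,r3:Add1
  c8: CDB Add1=-10; issue SUB r0<-Add1  regs: r0:Add1,r1:Add2,r2:Mul1,r3:-10
  c9: CDB Mul1=-70; issue MUL r1<-Mul1  regs: r0:Add1,r1:Mul1,r2:-70,r3:-10
  c10: CDB Mul2=-70; stall  regs: r0:Add1,r1:Mul1,r2:-70,r3:-10
  c11: stall  regs: r0:Add1,r1:Mul1,r2:-70,r3:-10
  c12: CDB Add1=60; issue SUB r1<-Add1  regs: r0:60,r1:Add1,r2:-70,r3:-10

STATUS = VALUE 60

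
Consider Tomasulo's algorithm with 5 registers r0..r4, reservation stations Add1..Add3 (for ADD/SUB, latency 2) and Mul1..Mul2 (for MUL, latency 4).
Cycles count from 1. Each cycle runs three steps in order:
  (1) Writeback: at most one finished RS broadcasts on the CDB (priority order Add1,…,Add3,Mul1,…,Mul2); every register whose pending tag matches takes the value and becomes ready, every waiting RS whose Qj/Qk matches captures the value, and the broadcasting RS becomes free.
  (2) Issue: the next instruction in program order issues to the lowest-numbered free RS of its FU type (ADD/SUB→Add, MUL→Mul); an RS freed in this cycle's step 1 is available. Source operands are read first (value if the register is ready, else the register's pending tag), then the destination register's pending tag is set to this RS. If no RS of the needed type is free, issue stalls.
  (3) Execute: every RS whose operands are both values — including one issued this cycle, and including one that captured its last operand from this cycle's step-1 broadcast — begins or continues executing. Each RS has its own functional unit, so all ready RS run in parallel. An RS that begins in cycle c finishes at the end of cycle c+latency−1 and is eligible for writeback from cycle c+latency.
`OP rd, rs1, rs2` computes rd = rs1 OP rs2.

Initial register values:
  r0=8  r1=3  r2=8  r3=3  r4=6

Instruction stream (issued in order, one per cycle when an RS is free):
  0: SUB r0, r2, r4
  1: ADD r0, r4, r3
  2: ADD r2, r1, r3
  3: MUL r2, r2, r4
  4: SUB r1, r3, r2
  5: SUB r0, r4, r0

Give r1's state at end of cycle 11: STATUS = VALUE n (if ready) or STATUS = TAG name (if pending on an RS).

c1: issue SUB r0<-Add1 | r0:Add1,r1:3,r2:8,r3:3,r4:6
c2: issue ADD r0<-Add2 | r0:Add2,r1:3,r2:8,r3:3,r4:6
c3: CDB Add1=2; issue ADD r2<-Add1 | r0:Add2,r1:3,r2:Add1,r3:3,r4:6
c4: CDB Add2=9; issue MUL r2<-Mul1 | r0:9,r1:3,r2:Mul1,r3:3,r4:6
c5: CDB Add1=6; issue SUB r1<-Add1 | r0:9,r1:Add1,r2:Mul1,r3:3,r4:6
c6: issue SUB r0<-Add2 | r0:Add2,r1:Add1,r2:Mul1,r3:3,r4:6
c7: - | r0:Add2,r1:Add1,r2:Mul1,r3:3,r4:6
c8: CDB Add2=-3 | r0:-3,r1:Add1,r2:Mul1,r3:3,r4:6
c9: CDB Mul1=36 | r0:-3,r1:Add1,r2:36,r3:3,r4:6
c10: - | r0:-3,r1:Add1,r2:36,r3:3,r4:6
c11: CDB Add1=-33 | r0:-3,r1:-33,r2:36,r3:3,r4:6

STATUS = VALUE -33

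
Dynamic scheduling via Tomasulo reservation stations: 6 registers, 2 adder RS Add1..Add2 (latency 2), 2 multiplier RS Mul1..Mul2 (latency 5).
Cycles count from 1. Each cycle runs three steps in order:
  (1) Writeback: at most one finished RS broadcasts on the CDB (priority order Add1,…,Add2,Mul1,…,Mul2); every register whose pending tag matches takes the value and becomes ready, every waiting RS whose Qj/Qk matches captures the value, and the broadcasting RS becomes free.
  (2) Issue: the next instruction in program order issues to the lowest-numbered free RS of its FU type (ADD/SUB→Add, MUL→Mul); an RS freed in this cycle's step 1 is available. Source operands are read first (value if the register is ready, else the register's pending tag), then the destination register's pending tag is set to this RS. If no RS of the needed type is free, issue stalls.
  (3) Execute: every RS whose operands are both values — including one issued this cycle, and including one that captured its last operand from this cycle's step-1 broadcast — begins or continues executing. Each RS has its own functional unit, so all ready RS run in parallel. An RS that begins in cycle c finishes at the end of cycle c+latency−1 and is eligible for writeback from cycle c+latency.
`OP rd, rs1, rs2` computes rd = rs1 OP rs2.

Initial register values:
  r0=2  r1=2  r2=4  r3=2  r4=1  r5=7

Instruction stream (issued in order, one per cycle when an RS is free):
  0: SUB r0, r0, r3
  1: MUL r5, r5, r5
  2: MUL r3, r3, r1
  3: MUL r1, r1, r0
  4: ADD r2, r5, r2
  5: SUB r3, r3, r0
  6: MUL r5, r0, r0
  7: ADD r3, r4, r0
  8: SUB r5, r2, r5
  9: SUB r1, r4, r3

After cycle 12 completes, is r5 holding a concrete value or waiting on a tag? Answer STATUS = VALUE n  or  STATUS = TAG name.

STATUS = TAG Add2

  c1: issue SUB r0<-Add1  regs: r0:Add1,r1:2,r2:4,r3:2,r4:1,r5:7
  c2: issue MUL r5<-Mul1  regs: r0:Add1,r1:2,r2:4,r3:2,r4:1,r5:Mul1
  c3: CDB Add1=0; issue MUL r3<-Mul2  regs: r0:0,r1:2,r2:4,r3:Mul2,r4:1,r5:Mul1
  c4: stall  regs: r0:0,r1:2,r2:4,r3:Mul2,r4:1,r5:Mul1
  c5: stall  regs: r0:0,r1:2,r2:4,r3:Mul2,r4:1,r5:Mul1
  c6: stall  regs: r0:0,r1:2,r2:4,r3:Mul2,r4:1,r5:Mul1
  c7: CDB Mul1=49; issue MUL r1<-Mul1  regs: r0:0,r1:Mul1,r2:4,r3:Mul2,r4:1,r5:49
  c8: CDB Mul2=4; issue ADD r2<-Add1  regs: r0:0,r1:Mul1,r2:Add1,r3:4,r4:1,r5:49
  c9: issue SUB r3<-Add2  regs: r0:0,r1:Mul1,r2:Add1,r3:Add2,r4:1,r5:49
  c10: CDB Add1=53; issue MUL r5<-Mul2  regs: r0:0,r1:Mul1,r2:53,r3:Add2,r4:1,r5:Mul2
  c11: CDB Add2=4; issue ADD r3<-Add1  regs: r0:0,r1:Mul1,r2:53,r3:Add1,r4:1,r5:Mul2
  c12: CDB Mul1=0; issue SUB r5<-Add2  regs: r0:0,r1:0,r2:53,r3:Add1,r4:1,r5:Add2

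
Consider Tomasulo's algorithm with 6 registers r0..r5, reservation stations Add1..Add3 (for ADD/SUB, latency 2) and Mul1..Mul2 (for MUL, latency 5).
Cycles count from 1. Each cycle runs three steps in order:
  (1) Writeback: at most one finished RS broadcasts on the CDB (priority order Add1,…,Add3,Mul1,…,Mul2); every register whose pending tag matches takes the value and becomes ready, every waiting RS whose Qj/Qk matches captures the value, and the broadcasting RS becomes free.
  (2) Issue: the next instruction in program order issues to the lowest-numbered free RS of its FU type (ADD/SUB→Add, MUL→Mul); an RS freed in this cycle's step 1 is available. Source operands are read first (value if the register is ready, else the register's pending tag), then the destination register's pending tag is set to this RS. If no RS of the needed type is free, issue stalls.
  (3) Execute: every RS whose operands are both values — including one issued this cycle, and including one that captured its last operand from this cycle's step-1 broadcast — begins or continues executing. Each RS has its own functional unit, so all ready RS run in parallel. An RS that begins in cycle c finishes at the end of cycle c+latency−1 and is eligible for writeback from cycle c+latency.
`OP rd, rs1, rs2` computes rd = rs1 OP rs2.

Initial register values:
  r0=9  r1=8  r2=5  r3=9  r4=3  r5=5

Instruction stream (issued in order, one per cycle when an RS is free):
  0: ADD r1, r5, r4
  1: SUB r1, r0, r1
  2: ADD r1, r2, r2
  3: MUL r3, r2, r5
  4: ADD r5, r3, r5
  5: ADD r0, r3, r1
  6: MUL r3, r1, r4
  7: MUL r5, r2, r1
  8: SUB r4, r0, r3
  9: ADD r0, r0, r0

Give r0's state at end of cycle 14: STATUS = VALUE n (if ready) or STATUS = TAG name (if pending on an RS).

c1: issue ADD r1<-Add1 | r0:9,r1:Add1,r2:5,r3:9,r4:3,r5:5
c2: issue SUB r1<-Add2 | r0:9,r1:Add2,r2:5,r3:9,r4:3,r5:5
c3: CDB Add1=8; issue ADD r1<-Add1 | r0:9,r1:Add1,r2:5,r3:9,r4:3,r5:5
c4: issue MUL r3<-Mul1 | r0:9,r1:Add1,r2:5,r3:Mul1,r4:3,r5:5
c5: CDB Add1=10; issue ADD r5<-Add1 | r0:9,r1:10,r2:5,r3:Mul1,r4:3,r5:Add1
c6: CDB Add2=1; issue ADD r0<-Add2 | r0:Add2,r1:10,r2:5,r3:Mul1,r4:3,r5:Add1
c7: issue MUL r3<-Mul2 | r0:Add2,r1:10,r2:5,r3:Mul2,r4:3,r5:Add1
c8: stall | r0:Add2,r1:10,r2:5,r3:Mul2,r4:3,r5:Add1
c9: CDB Mul1=25; issue MUL r5<-Mul1 | r0:Add2,r1:10,r2:5,r3:Mul2,r4:3,r5:Mul1
c10: issue SUB r4<-Add3 | r0:Add2,r1:10,r2:5,r3:Mul2,r4:Add3,r5:Mul1
c11: CDB Add1=30; issue ADD r0<-Add1 | r0:Add1,r1:10,r2:5,r3:Mul2,r4:Add3,r5:Mul1
c12: CDB Add2=35 | r0:Add1,r1:10,r2:5,r3:Mul2,r4:Add3,r5:Mul1
c13: CDB Mul2=30 | r0:Add1,r1:10,r2:5,r3:30,r4:Add3,r5:Mul1
c14: CDB Add1=70 | r0:70,r1:10,r2:5,r3:30,r4:Add3,r5:Mul1

STATUS = VALUE 70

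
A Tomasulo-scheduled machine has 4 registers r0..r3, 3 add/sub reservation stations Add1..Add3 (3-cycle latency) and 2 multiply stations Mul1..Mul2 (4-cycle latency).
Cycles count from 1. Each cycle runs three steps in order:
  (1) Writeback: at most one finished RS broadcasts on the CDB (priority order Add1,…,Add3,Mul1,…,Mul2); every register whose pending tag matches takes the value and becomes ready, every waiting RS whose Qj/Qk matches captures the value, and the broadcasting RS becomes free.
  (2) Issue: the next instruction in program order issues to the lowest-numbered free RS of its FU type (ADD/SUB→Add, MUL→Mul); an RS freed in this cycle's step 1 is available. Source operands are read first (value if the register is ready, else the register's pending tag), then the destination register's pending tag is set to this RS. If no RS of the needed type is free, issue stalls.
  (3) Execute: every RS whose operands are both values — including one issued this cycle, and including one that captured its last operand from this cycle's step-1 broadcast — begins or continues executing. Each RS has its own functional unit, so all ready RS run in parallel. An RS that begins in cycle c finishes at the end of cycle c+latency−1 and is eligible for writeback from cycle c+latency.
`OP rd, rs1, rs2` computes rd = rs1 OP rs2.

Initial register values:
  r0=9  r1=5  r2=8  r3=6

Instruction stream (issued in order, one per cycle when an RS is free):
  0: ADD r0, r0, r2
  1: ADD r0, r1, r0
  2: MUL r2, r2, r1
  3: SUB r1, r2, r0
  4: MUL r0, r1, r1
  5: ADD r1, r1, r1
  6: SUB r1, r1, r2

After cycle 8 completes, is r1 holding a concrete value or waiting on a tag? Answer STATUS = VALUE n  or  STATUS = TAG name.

STATUS = TAG Add2

  c1: issue ADD r0<-Add1  regs: r0:Add1,r1:5,r2:8,r3:6
  c2: issue ADD r0<-Add2  regs: r0:Add2,r1:5,r2:8,r3:6
  c3: issue MUL r2<-Mul1  regs: r0:Add2,r1:5,r2:Mul1,r3:6
  c4: CDB Add1=17; issue SUB r1<-Add1  regs: r0:Add2,r1:Add1,r2:Mul1,r3:6
  c5: issue MUL r0<-Mul2  regs: r0:Mul2,r1:Add1,r2:Mul1,r3:6
  c6: issue ADD r1<-Add3  regs: r0:Mul2,r1:Add3,r2:Mul1,r3:6
  c7: CDB Add2=22; issue SUB r1<-Add2  regs: r0:Mul2,r1:Add2,r2:Mul1,r3:6
  c8: CDB Mul1=40  regs: r0:Mul2,r1:Add2,r2:40,r3:6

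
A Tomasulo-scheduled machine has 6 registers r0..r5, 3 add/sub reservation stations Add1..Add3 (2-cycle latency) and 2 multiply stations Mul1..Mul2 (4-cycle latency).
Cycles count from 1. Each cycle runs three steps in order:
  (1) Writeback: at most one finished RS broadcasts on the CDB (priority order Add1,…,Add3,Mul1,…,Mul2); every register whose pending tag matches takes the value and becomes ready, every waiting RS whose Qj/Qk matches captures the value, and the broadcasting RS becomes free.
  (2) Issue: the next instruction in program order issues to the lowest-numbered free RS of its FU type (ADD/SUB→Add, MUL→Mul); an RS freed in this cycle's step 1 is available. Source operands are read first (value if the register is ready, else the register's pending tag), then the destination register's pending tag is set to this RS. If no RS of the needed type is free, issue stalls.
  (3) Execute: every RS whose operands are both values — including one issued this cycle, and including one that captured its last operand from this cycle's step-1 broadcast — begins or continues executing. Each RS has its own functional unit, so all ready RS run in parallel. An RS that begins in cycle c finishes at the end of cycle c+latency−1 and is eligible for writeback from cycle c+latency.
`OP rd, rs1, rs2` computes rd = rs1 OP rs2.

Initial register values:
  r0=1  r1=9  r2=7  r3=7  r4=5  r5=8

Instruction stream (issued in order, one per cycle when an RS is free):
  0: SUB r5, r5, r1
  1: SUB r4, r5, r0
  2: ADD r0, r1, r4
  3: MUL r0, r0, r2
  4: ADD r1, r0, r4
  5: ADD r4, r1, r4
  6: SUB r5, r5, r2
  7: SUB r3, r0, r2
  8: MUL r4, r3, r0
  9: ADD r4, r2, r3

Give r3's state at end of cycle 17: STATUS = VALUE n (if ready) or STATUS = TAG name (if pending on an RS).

STATUS = VALUE 42

  c1: issue SUB r5<-Add1  regs: r0:1,r1:9,r2:7,r3:7,r4:5,r5:Add1
  c2: issue SUB r4<-Add2  regs: r0:1,r1:9,r2:7,r3:7,r4:Add2,r5:Add1
  c3: CDB Add1=-1; issue ADD r0<-Add1  regs: r0:Add1,r1:9,r2:7,r3:7,r4:Add2,r5:-1
  c4: issue MUL r0<-Mul1  regs: r0:Mul1,r1:9,r2:7,r3:7,r4:Add2,r5:-1
  c5: CDB Add2=-2; issue ADD r1<-Add2  regs: r0:Mul1,r1:Add2,r2:7,r3:7,r4:-2,r5:-1
  c6: issue ADD r4<-Add3  regs: r0:Mul1,r1:Add2,r2:7,r3:7,r4:Add3,r5:-1
  c7: CDB Add1=7; issue SUB r5<-Add1  regs: r0:Mul1,r1:Add2,r2:7,r3:7,r4:Add3,r5:Add1
  c8: stall  regs: r0:Mul1,r1:Add2,r2:7,r3:7,r4:Add3,r5:Add1
  c9: CDB Add1=-8; issue SUB r3<-Add1  regs: r0:Mul1,r1:Add2,r2:7,r3:Add1,r4:Add3,r5:-8
  c10: issue MUL r4<-Mul2  regs: r0:Mul1,r1:Add2,r2:7,r3:Add1,r4:Mul2,r5:-8
  c11: CDB Mul1=49; stall  regs: r0:49,r1:Add2,r2:7,r3:Add1,r4:Mul2,r5:-8
  c12: stall  regs: r0:49,r1:Add2,r2:7,r3:Add1,r4:Mul2,r5:-8
  c13: CDB Add1=42; issue ADD r4<-Add1  regs: r0:49,r1:Add2,r2:7,r3:42,r4:Add1,r5:-8
  c14: CDB Add2=47  regs: r0:49,r1:47,r2:7,r3:42,r4:Add1,r5:-8
  c15: CDB Add1=49  regs: r0:49,r1:47,r2:7,r3:42,r4:49,r5:-8
  c16: CDB Add3=45  regs: r0:49,r1:47,r2:7,r3:42,r4:49,r5:-8
  c17: CDB Mul2=2058  regs: r0:49,r1:47,r2:7,r3:42,r4:49,r5:-8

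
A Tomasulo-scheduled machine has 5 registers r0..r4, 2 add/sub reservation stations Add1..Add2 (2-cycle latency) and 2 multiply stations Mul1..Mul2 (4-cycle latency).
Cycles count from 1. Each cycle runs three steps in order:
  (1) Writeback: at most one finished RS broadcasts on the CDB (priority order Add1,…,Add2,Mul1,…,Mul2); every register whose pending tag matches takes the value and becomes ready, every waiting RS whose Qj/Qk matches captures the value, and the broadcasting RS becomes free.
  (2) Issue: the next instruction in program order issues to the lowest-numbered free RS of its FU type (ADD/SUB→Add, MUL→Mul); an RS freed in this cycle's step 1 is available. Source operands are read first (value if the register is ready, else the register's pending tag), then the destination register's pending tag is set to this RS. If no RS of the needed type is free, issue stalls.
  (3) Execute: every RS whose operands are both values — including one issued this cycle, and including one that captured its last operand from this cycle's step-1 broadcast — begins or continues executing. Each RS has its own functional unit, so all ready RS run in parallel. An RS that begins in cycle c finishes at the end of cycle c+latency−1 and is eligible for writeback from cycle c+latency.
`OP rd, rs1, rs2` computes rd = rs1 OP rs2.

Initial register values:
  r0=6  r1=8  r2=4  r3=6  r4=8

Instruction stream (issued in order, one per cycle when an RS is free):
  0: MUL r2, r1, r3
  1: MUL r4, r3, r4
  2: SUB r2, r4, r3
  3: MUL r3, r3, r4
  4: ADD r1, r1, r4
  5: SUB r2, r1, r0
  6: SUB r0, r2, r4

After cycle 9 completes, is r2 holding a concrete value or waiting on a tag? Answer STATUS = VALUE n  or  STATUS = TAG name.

c1: issue MUL r2<-Mul1 | r0:6,r1:8,r2:Mul1,r3:6,r4:8
c2: issue MUL r4<-Mul2 | r0:6,r1:8,r2:Mul1,r3:6,r4:Mul2
c3: issue SUB r2<-Add1 | r0:6,r1:8,r2:Add1,r3:6,r4:Mul2
c4: stall | r0:6,r1:8,r2:Add1,r3:6,r4:Mul2
c5: CDB Mul1=48; issue MUL r3<-Mul1 | r0:6,r1:8,r2:Add1,r3:Mul1,r4:Mul2
c6: CDB Mul2=48; issue ADD r1<-Add2 | r0:6,r1:Add2,r2:Add1,r3:Mul1,r4:48
c7: stall | r0:6,r1:Add2,r2:Add1,r3:Mul1,r4:48
c8: CDB Add1=42; issue SUB r2<-Add1 | r0:6,r1:Add2,r2:Add1,r3:Mul1,r4:48
c9: CDB Add2=56; issue SUB r0<-Add2 | r0:Add2,r1:56,r2:Add1,r3:Mul1,r4:48

STATUS = TAG Add1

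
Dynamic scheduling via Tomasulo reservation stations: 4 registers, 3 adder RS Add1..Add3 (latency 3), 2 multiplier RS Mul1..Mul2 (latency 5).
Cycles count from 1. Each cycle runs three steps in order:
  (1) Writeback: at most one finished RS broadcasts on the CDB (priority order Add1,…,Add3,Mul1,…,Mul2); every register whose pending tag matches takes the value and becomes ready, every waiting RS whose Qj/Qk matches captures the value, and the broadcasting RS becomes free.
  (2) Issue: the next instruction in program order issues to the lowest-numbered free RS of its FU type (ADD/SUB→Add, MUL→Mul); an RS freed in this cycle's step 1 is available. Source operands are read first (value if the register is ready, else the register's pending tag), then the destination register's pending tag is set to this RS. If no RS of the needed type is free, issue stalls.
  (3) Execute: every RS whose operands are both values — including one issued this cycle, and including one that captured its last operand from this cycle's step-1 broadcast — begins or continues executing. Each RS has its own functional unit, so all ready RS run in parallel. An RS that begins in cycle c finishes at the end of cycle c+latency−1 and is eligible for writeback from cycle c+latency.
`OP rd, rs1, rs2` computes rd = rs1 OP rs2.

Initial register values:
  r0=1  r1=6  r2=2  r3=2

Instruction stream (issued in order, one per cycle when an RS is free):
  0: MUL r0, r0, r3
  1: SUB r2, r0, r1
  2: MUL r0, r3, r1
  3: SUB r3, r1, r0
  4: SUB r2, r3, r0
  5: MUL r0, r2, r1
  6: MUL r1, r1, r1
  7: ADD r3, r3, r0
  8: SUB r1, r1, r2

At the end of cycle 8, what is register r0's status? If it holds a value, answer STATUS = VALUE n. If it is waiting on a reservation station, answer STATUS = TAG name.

cycle 1: issue MUL r0<-Mul1 // r0:Mul1,r1:6,r2:2,r3:2
cycle 2: issue SUB r2<-Add1 // r0:Mul1,r1:6,r2:Add1,r3:2
cycle 3: issue MUL r0<-Mul2 // r0:Mul2,r1:6,r2:Add1,r3:2
cycle 4: issue SUB r3<-Add2 // r0:Mul2,r1:6,r2:Add1,r3:Add2
cycle 5: issue SUB r2<-Add3 // r0:Mul2,r1:6,r2:Add3,r3:Add2
cycle 6: CDB Mul1=2; issue MUL r0<-Mul1 // r0:Mul1,r1:6,r2:Add3,r3:Add2
cycle 7: stall // r0:Mul1,r1:6,r2:Add3,r3:Add2
cycle 8: CDB Mul2=12; issue MUL r1<-Mul2 // r0:Mul1,r1:Mul2,r2:Add3,r3:Add2

STATUS = TAG Mul1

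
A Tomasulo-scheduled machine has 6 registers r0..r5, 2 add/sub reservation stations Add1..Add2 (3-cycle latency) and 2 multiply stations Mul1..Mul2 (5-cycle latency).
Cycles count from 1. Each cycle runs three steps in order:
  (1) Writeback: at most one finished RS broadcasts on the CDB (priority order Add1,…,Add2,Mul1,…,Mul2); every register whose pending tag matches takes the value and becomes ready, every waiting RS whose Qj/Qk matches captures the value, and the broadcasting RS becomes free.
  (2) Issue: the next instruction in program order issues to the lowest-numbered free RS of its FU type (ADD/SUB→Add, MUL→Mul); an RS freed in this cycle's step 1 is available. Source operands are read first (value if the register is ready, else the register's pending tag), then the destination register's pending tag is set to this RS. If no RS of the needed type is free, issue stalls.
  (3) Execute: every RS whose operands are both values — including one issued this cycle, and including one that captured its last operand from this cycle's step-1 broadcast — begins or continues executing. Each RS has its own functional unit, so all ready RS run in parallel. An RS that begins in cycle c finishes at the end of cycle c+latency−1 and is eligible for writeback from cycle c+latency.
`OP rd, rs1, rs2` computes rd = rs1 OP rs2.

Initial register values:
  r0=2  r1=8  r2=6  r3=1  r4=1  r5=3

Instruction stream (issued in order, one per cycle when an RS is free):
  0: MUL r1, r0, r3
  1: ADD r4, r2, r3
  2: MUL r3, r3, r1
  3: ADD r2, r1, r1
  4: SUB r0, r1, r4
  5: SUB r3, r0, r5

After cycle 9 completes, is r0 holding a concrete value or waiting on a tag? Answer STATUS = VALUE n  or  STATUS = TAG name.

STATUS = VALUE -5

  c1: issue MUL r1<-Mul1  regs: r0:2,r1:Mul1,r2:6,r3:1,r4:1,r5:3
  c2: issue ADD r4<-Add1  regs: r0:2,r1:Mul1,r2:6,r3:1,r4:Add1,r5:3
  c3: issue MUL r3<-Mul2  regs: r0:2,r1:Mul1,r2:6,r3:Mul2,r4:Add1,r5:3
  c4: issue ADD r2<-Add2  regs: r0:2,r1:Mul1,r2:Add2,r3:Mul2,r4:Add1,r5:3
  c5: CDB Add1=7; issue SUB r0<-Add1  regs: r0:Add1,r1:Mul1,r2:Add2,r3:Mul2,r4:7,r5:3
  c6: CDB Mul1=2; stall  regs: r0:Add1,r1:2,r2:Add2,r3:Mul2,r4:7,r5:3
  c7: stall  regs: r0:Add1,r1:2,r2:Add2,r3:Mul2,r4:7,r5:3
  c8: stall  regs: r0:Add1,r1:2,r2:Add2,r3:Mul2,r4:7,r5:3
  c9: CDB Add1=-5; issue SUB r3<-Add1  regs: r0:-5,r1:2,r2:Add2,r3:Add1,r4:7,r5:3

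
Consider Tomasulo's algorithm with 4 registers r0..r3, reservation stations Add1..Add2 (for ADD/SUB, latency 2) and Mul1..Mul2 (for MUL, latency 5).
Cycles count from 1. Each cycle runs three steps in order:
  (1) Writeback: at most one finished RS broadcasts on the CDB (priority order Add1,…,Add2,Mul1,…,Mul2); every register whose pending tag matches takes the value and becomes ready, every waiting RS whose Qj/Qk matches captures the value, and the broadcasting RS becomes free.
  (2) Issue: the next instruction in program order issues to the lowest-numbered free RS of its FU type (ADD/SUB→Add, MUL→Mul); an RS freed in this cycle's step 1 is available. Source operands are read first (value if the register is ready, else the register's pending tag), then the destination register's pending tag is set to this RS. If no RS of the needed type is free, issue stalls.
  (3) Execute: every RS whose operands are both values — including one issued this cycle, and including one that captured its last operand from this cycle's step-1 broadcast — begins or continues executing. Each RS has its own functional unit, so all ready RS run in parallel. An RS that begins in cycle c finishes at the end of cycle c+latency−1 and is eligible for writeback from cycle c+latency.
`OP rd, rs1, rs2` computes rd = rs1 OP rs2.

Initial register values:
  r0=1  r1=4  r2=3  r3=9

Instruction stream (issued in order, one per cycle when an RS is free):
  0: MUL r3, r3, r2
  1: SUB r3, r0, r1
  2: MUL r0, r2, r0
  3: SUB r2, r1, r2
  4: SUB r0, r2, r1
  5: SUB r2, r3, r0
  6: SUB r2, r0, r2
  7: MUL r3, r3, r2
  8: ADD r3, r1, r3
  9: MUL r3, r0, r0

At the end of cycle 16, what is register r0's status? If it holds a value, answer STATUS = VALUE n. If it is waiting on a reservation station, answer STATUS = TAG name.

STATUS = VALUE -3

c1: issue MUL r3<-Mul1 | r0:1,r1:4,r2:3,r3:Mul1
c2: issue SUB r3<-Add1 | r0:1,r1:4,r2:3,r3:Add1
c3: issue MUL r0<-Mul2 | r0:Mul2,r1:4,r2:3,r3:Add1
c4: CDB Add1=-3; issue SUB r2<-Add1 | r0:Mul2,r1:4,r2:Add1,r3:-3
c5: issue SUB r0<-Add2 | r0:Add2,r1:4,r2:Add1,r3:-3
c6: CDB Add1=1; issue SUB r2<-Add1 | r0:Add2,r1:4,r2:Add1,r3:-3
c7: CDB Mul1=27; stall | r0:Add2,r1:4,r2:Add1,r3:-3
c8: CDB Add2=-3; issue SUB r2<-Add2 | r0:-3,r1:4,r2:Add2,r3:-3
c9: CDB Mul2=3; issue MUL r3<-Mul1 | r0:-3,r1:4,r2:Add2,r3:Mul1
c10: CDB Add1=0; issue ADD r3<-Add1 | r0:-3,r1:4,r2:Add2,r3:Add1
c11: issue MUL r3<-Mul2 | r0:-3,r1:4,r2:Add2,r3:Mul2
c12: CDB Add2=-3 | r0:-3,r1:4,r2:-3,r3:Mul2
c13: - | r0:-3,r1:4,r2:-3,r3:Mul2
c14: - | r0:-3,r1:4,r2:-3,r3:Mul2
c15: - | r0:-3,r1:4,r2:-3,r3:Mul2
c16: CDB Mul2=9 | r0:-3,r1:4,r2:-3,r3:9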